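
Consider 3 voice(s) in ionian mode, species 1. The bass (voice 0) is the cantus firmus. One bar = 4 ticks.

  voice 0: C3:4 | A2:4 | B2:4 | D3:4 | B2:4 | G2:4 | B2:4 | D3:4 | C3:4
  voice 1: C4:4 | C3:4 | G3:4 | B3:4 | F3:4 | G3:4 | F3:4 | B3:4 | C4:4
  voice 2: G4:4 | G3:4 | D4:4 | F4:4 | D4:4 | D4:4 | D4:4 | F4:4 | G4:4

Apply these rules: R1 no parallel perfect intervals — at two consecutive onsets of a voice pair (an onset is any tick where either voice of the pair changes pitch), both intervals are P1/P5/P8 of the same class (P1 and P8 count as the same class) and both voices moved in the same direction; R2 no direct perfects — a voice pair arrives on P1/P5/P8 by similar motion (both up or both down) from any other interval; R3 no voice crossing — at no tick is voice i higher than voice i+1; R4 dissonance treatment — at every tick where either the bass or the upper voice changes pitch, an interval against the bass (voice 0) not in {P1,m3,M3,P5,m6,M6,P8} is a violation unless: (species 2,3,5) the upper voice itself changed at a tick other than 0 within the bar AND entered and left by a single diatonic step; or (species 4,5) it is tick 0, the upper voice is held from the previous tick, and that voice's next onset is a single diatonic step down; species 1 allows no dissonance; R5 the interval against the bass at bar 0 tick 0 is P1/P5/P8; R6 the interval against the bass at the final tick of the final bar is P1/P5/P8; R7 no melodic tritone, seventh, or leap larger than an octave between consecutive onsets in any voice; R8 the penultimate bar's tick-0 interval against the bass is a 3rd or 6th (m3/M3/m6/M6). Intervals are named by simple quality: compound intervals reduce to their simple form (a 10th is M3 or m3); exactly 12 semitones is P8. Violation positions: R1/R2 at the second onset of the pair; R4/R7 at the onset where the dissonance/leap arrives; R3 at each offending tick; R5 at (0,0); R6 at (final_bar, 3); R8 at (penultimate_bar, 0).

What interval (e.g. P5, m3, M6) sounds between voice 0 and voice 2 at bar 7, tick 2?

m3

voice 0=D3 voice 2=F4 -> m3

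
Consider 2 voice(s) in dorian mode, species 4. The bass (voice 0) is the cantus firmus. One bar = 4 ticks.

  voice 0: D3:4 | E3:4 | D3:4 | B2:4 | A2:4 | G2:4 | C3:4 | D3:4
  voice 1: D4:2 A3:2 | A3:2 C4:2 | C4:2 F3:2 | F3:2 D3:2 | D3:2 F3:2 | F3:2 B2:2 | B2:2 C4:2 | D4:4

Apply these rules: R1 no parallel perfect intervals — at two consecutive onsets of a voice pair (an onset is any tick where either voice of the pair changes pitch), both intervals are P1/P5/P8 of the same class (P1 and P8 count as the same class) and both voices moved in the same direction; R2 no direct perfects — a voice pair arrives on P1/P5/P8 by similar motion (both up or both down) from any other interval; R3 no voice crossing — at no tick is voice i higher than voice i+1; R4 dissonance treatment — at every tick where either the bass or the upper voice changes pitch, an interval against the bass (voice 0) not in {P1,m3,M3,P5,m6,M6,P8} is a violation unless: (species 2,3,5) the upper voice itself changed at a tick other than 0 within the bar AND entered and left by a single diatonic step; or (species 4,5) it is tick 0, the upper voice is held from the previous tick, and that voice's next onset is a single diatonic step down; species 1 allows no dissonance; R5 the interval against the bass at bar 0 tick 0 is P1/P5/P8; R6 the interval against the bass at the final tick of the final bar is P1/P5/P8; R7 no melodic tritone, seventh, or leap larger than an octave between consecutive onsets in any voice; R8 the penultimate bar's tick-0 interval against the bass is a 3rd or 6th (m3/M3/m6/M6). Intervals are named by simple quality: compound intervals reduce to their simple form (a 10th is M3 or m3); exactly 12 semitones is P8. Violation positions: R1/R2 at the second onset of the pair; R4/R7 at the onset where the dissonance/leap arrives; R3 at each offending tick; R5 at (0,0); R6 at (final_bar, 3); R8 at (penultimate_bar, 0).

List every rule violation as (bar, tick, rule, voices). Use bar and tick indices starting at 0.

(1, 0, R4, (0, 1))
(2, 0, R4, (0, 1))
(3, 0, R4, (0, 1))
(4, 0, R4, (0, 1))
(5, 0, R4, (0, 1))
(5, 2, R7, (1,))
(6, 0, R3, (0, 1))
(6, 0, R4, (0, 1))
(6, 0, R8, (0, 1))
(6, 1, R3, (0, 1))
(6, 2, R7, (1,))
(7, 0, R1, (0, 1))

bar 0: v0=D3 v1=D4 downbeat P8
bar 1: v0=E3 v1=A3 downbeat P4
bar 2: v0=D3 v1=C4 downbeat m7
bar 3: v0=B2 v1=F3 downbeat TT
bar 4: v0=A2 v1=D3 downbeat P4
bar 5: v0=G2 v1=F3 downbeat m7
bar 6: v0=C3 v1=B2 downbeat m2
bar 7: v0=D3 v1=D4 downbeat P8
  -> R4 @ bar 1 tick 0 v(0, 1): E3/A3 P4 untreated
  -> R4 @ bar 2 tick 0 v(0, 1): D3/C4 m7 untreated
  -> R4 @ bar 3 tick 0 v(0, 1): B2/F3 TT untreated
  -> R4 @ bar 4 tick 0 v(0, 1): A2/D3 P4 untreated
  -> R4 @ bar 5 tick 0 v(0, 1): G2/F3 m7 untreated
  -> R7 @ bar 5 tick 2 v(1,): F3->B2 leap 6st
  -> R3 @ bar 6 tick 0 v(0, 1): C3 above B2
  -> R4 @ bar 6 tick 0 v(0, 1): C3/B2 m2 untreated
  -> R8 @ bar 6 tick 0 v(0, 1): penult m2 not 3rd/6th
  -> R3 @ bar 6 tick 1 v(0, 1): C3 above B2
  -> R7 @ bar 6 tick 2 v(1,): B2->C4 leap 13st
  -> R1 @ bar 7 tick 0 v(0, 1): C3/C4 P8 -> D3/D4 P8 similar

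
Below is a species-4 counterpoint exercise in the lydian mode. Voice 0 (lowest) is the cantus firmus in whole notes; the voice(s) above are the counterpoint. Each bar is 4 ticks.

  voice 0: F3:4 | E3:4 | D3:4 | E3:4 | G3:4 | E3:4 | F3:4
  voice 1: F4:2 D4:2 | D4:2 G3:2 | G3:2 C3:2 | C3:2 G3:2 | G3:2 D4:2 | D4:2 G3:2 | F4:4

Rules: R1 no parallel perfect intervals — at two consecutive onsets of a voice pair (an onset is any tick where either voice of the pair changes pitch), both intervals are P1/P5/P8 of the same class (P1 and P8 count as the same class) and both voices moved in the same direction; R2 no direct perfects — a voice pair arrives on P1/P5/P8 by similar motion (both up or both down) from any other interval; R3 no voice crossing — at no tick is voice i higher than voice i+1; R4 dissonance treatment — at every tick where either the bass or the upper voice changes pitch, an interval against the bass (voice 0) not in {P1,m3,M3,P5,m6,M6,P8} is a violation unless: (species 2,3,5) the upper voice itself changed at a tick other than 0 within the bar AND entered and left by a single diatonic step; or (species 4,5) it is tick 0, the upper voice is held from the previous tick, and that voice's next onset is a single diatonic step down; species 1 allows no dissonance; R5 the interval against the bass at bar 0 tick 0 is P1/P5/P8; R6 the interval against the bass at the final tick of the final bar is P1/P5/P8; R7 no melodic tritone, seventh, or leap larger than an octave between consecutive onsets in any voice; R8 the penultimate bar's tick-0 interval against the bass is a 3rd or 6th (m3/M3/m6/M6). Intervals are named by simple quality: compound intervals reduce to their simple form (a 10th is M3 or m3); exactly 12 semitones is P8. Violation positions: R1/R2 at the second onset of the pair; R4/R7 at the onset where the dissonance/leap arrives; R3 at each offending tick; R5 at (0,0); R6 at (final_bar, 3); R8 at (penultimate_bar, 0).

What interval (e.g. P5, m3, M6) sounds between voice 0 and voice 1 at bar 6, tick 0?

P8

voice 0=F3 voice 1=F4 -> P8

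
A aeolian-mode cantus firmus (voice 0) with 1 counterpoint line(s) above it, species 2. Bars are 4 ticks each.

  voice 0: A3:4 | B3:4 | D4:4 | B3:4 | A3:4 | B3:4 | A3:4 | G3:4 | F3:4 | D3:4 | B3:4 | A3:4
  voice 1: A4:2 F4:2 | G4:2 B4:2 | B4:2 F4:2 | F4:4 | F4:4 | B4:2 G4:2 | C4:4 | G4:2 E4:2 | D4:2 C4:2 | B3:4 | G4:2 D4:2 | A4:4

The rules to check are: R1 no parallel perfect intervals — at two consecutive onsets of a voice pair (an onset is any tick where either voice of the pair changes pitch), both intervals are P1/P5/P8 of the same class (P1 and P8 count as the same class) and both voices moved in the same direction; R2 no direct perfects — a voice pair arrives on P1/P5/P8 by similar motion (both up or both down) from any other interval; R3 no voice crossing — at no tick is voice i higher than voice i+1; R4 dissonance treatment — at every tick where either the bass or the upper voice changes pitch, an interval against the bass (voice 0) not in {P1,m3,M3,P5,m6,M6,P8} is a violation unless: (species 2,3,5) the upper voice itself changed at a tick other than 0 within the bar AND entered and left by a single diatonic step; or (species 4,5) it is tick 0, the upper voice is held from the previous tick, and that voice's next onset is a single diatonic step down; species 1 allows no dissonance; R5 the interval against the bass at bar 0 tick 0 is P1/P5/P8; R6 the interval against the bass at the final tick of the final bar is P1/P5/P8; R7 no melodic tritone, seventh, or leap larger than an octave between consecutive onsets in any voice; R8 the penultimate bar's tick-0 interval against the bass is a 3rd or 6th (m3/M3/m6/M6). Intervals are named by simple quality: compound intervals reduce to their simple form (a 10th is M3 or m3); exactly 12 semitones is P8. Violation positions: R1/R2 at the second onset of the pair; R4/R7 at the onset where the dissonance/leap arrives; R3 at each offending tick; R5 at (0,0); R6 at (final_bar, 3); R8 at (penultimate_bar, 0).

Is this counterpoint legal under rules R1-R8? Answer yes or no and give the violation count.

bar 0: v0=A3 v1=A4 (P8)
bar 1: v0=B3 v1=G4 (m6)
bar 2: v0=D4 v1=B4 (M6)
bar 3: v0=B3 v1=F4 (TT)
bar 4: v0=A3 v1=F4 (m6)
bar 5: v0=B3 v1=B4 (P8)
bar 6: v0=A3 v1=C4 (m3)
bar 7: v0=G3 v1=G4 (P8)
bar 8: v0=F3 v1=D4 (M6)
bar 9: v0=D3 v1=B3 (M6)
bar 10: v0=B3 v1=G4 (m6)
bar 11: v0=A3 v1=A4 (P8)
  R7 @ bar2.2: B4->F4 leap 6st
  R4 @ bar3.0: B3/F4 TT untreated
  R2 @ bar5.0: A3/F4 m6 -> B3/B4 P8 similar
  R7 @ bar5.0: F4->B4 leap 6st

No (4 violations)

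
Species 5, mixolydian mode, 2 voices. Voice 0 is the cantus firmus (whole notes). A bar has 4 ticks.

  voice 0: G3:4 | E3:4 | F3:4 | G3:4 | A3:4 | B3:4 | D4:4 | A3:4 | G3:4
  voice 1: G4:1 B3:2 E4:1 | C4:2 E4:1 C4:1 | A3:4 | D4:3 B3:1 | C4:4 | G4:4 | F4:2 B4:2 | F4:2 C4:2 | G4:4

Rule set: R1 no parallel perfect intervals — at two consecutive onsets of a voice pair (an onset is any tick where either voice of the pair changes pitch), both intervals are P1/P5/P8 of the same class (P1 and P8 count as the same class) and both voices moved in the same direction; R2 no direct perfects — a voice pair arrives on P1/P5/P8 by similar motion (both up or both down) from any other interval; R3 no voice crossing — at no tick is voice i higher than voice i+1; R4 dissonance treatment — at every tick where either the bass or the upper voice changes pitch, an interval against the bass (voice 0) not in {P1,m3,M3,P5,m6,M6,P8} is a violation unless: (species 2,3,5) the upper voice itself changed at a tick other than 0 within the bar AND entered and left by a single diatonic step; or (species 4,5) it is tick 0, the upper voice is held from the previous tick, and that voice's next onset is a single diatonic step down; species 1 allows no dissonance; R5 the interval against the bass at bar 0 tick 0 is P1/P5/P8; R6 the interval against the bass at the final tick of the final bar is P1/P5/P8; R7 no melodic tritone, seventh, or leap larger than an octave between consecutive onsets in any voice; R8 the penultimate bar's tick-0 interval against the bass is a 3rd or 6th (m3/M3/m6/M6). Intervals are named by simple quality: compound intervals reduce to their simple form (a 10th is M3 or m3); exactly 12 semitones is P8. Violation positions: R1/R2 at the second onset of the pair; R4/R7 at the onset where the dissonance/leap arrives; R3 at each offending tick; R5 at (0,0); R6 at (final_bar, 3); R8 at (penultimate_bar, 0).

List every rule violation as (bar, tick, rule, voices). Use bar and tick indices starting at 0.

(3, 0, R2, (0, 1))
(6, 2, R7, (1,))
(7, 0, R7, (1,))

bar 0: v0=G3 v1=G4 downbeat P8
bar 1: v0=E3 v1=C4 downbeat m6
bar 2: v0=F3 v1=A3 downbeat M3
bar 3: v0=G3 v1=D4 downbeat P5
bar 4: v0=A3 v1=C4 downbeat m3
bar 5: v0=B3 v1=G4 downbeat m6
bar 6: v0=D4 v1=F4 downbeat m3
bar 7: v0=A3 v1=F4 downbeat m6
bar 8: v0=G3 v1=G4 downbeat P8
  -> R2 @ bar 3 tick 0 v(0, 1): F3/A3 M3 -> G3/D4 P5 similar
  -> R7 @ bar 6 tick 2 v(1,): F4->B4 leap 6st
  -> R7 @ bar 7 tick 0 v(1,): B4->F4 leap 6st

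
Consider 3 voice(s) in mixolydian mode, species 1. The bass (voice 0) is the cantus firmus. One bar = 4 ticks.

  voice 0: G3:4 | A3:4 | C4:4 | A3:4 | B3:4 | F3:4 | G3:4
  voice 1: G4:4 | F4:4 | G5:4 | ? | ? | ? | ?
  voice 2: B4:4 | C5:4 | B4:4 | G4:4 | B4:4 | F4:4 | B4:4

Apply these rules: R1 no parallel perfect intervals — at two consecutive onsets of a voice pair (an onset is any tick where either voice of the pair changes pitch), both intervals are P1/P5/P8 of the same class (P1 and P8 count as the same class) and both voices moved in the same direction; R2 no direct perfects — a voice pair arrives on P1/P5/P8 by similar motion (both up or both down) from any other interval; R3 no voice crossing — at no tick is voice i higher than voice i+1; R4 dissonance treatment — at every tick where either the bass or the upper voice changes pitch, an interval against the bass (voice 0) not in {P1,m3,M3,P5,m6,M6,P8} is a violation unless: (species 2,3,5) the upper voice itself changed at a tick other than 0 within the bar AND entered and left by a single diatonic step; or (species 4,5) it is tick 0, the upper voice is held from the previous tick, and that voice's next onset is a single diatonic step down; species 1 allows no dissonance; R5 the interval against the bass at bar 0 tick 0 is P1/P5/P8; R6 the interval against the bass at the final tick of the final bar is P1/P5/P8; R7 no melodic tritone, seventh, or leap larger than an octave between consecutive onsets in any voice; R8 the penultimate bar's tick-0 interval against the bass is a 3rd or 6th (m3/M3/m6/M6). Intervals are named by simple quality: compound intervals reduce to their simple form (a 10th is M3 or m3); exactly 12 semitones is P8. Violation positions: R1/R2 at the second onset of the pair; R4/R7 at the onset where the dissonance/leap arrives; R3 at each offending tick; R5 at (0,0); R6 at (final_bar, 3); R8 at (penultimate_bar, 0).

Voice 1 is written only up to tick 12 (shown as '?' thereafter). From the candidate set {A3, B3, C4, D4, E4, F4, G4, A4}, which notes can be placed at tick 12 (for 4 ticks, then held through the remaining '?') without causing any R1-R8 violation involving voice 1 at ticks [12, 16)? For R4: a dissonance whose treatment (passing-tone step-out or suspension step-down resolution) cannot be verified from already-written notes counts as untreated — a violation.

A3: violates R2,R7
B3: violates R4,R7
C4: violates R2,R7
D4: violates R4,R7
E4: violates R1,R7
F4: violates R7
G4: violates R2,R4
A4: violates R2,R3,R7

{}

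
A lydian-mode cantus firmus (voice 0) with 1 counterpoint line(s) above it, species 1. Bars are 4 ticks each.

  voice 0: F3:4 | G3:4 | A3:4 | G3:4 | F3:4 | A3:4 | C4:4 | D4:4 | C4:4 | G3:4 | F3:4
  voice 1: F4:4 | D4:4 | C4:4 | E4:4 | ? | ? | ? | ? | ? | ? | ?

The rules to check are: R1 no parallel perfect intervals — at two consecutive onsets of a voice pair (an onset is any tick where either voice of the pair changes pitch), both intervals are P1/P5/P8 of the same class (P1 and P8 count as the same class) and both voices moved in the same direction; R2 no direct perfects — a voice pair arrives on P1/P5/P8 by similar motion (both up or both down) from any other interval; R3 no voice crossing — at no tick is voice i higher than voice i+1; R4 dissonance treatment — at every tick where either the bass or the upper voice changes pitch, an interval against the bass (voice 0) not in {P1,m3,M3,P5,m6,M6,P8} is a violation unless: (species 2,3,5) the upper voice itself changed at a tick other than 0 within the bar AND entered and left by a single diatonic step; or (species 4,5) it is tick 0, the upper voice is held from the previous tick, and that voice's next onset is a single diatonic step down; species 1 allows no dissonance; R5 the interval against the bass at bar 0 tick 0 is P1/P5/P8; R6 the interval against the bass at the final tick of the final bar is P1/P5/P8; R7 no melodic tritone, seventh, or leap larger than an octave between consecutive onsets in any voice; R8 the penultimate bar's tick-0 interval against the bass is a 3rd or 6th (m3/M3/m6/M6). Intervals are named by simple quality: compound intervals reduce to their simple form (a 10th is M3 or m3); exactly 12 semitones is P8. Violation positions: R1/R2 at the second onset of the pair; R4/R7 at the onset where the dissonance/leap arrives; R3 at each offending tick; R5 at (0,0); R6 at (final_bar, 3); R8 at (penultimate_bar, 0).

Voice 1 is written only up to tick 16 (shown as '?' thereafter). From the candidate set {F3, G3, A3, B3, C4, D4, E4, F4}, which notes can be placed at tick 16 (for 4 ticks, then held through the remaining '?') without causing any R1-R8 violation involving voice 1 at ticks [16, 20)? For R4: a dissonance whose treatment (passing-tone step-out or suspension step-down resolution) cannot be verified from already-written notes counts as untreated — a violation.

{A3, D4, F4}

F3: violates R2,R7
G3: violates R4
A3: legal
B3: violates R4
C4: violates R2
D4: legal
E4: violates R4
F4: legal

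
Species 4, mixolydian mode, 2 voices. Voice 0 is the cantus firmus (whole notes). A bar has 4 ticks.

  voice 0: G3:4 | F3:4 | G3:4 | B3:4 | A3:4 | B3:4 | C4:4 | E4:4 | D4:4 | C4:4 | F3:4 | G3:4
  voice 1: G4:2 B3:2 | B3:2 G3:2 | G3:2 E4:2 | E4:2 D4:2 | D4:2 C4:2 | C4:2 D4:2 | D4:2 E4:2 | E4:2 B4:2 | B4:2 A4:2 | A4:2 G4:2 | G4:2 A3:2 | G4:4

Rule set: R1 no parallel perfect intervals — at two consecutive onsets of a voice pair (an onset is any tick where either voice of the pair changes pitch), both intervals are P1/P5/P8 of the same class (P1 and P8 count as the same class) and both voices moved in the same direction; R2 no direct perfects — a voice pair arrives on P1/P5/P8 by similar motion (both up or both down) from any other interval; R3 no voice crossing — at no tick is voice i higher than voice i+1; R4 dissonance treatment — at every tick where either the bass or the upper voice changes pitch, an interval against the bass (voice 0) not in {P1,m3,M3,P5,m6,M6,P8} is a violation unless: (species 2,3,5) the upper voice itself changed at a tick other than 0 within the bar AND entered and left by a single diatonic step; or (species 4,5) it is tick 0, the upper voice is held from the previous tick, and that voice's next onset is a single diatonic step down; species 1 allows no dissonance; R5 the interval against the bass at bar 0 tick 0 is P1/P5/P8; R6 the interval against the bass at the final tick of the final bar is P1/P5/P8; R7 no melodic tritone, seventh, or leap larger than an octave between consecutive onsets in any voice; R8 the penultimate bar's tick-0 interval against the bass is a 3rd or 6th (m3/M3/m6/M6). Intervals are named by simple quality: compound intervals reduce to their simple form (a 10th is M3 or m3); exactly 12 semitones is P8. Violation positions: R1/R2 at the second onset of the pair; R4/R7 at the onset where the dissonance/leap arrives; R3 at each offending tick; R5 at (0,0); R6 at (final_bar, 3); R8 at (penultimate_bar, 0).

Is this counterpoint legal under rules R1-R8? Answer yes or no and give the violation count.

No (9 violations)

bar 0: v0=G3 v1=G4 (P8)
bar 1: v0=F3 v1=B3 (TT)
bar 2: v0=G3 v1=G3 (P1)
bar 3: v0=B3 v1=E4 (P4)
bar 4: v0=A3 v1=D4 (P4)
bar 5: v0=B3 v1=C4 (m2)
bar 6: v0=C4 v1=D4 (M2)
bar 7: v0=E4 v1=E4 (P1)
bar 8: v0=D4 v1=B4 (M6)
bar 9: v0=C4 v1=A4 (M6)
bar 10: v0=F3 v1=G4 (M2)
bar 11: v0=G3 v1=G4 (P8)
  R4 @ bar1.0: F3/B3 TT untreated
  R4 @ bar1.2: F3/G3 M2 untreated
  R4 @ bar5.0: B3/C4 m2 untreated
  R4 @ bar6.0: C4/D4 M2 untreated
  R4 @ bar10.0: F3/G4 M2 untreated
  R8 @ bar10.0: penult M2 not 3rd/6th
  R7 @ bar10.2: G4->A3 leap 10st
  R2 @ bar11.0: F3/A3 M3 -> G3/G4 P8 similar
  R7 @ bar11.0: A3->G4 leap 10st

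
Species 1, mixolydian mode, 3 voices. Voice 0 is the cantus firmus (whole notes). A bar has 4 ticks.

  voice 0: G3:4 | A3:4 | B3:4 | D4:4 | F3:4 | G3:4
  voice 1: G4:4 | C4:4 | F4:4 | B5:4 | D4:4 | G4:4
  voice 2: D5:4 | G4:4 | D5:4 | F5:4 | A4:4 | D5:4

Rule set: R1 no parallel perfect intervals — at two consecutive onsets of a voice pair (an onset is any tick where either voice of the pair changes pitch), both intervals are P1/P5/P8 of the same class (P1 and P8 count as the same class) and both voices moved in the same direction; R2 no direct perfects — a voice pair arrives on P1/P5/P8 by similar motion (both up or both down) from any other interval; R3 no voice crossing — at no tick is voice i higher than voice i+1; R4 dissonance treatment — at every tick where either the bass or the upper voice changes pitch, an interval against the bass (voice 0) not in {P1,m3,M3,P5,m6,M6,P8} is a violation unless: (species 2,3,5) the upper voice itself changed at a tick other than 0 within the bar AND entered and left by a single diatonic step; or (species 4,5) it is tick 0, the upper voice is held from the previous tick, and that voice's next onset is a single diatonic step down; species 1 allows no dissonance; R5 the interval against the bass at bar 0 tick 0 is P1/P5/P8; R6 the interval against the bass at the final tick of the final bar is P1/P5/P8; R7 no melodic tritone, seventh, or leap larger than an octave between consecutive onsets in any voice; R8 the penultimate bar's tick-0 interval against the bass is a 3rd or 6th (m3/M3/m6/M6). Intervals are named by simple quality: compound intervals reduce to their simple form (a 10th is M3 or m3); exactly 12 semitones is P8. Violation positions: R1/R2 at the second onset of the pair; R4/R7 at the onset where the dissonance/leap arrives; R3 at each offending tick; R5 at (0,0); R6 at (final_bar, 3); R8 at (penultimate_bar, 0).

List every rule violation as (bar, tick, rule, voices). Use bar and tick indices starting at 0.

(1, 0, R1, (1, 2))
(1, 0, R4, (0, 2))
(2, 0, R4, (0, 1))
(3, 0, R3, (1, 2))
(3, 0, R7, (1,))
(3, 1, R3, (1, 2))
(3, 2, R3, (1, 2))
(3, 3, R3, (1, 2))
(4, 0, R2, (1, 2))
(4, 0, R7, (1,))
(5, 0, R1, (1, 2))
(5, 0, R2, (0, 1))
(5, 0, R2, (0, 2))

bar 0: v0=G3 v1=G4 v2=D5 downbeat P5
bar 1: v0=A3 v1=C4 v2=G4 downbeat m7
bar 2: v0=B3 v1=F4 v2=D5 downbeat m3
bar 3: v0=D4 v1=B5 v2=F5 downbeat m3
bar 4: v0=F3 v1=D4 v2=A4 downbeat M3
bar 5: v0=G3 v1=G4 v2=D5 downbeat P5
  -> R1 @ bar 1 tick 0 v(1, 2): G4/D5 P5 -> C4/G4 P5 similar
  -> R4 @ bar 1 tick 0 v(0, 2): A3/G4 m7 untreated
  -> R4 @ bar 2 tick 0 v(0, 1): B3/F4 TT untreated
  -> R3 @ bar 3 tick 0 v(1, 2): B5 above F5
  -> R7 @ bar 3 tick 0 v(1,): F4->B5 leap 18st
  -> R3 @ bar 3 tick 1 v(1, 2): B5 above F5
  -> R3 @ bar 3 tick 2 v(1, 2): B5 above F5
  -> R3 @ bar 3 tick 3 v(1, 2): B5 above F5
  -> R2 @ bar 4 tick 0 v(1, 2): B5/F5 TT -> D4/A4 P5 similar
  -> R7 @ bar 4 tick 0 v(1,): B5->D4 leap 21st
  -> R1 @ bar 5 tick 0 v(1, 2): D4/A4 P5 -> G4/D5 P5 similar
  -> R2 @ bar 5 tick 0 v(0, 1): F3/D4 M6 -> G3/G4 P8 similar
  -> R2 @ bar 5 tick 0 v(0, 2): F3/A4 M3 -> G3/D5 P5 similar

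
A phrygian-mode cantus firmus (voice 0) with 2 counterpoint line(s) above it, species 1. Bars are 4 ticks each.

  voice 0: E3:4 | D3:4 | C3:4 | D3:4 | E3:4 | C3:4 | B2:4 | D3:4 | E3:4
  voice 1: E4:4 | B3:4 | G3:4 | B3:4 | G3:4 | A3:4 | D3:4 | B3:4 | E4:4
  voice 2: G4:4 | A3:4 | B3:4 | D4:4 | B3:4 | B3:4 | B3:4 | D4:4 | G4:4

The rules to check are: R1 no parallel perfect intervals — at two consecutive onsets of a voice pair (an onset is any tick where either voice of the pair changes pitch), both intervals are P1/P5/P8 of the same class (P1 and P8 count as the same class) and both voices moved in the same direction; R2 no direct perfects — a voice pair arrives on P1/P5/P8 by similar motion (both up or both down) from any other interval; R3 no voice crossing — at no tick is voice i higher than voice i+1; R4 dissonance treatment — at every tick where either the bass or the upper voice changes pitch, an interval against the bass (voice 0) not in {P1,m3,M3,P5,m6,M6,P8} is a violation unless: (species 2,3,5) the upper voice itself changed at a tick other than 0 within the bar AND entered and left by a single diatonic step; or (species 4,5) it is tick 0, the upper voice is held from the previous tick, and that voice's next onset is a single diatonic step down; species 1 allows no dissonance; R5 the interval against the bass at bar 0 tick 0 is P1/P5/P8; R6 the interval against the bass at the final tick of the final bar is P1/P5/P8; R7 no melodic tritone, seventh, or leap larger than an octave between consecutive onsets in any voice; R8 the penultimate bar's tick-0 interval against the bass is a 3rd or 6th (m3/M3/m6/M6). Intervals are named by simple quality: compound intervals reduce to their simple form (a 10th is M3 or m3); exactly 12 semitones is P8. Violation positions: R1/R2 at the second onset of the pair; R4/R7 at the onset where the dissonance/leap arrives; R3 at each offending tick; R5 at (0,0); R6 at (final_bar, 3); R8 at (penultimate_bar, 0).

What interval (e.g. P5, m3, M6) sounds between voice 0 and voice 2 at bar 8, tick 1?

voice 0=E3 voice 2=G4 -> m3

m3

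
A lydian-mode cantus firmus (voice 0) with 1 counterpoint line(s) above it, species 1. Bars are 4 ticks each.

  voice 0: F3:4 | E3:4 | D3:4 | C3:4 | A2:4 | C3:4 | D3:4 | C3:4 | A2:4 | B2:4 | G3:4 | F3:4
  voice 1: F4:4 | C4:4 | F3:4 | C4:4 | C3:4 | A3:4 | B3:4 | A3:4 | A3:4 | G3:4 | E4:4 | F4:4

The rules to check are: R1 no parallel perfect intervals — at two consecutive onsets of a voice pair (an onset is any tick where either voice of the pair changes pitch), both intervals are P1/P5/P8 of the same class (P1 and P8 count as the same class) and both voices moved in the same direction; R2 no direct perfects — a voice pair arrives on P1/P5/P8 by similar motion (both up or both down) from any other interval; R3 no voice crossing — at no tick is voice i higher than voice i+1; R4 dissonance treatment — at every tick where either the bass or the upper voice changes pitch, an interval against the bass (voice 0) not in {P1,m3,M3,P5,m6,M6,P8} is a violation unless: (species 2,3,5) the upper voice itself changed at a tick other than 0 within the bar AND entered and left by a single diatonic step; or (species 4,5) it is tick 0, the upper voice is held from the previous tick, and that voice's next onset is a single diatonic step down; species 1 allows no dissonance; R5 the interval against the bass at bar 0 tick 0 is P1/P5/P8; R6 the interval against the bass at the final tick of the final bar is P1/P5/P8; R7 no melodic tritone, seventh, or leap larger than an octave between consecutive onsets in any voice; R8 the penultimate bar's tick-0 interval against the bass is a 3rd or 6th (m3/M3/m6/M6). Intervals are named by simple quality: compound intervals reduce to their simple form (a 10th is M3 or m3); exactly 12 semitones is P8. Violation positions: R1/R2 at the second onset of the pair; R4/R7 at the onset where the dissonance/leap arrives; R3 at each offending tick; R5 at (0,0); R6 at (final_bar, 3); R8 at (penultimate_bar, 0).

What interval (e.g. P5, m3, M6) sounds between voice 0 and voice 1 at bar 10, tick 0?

voice 0=G3 voice 1=E4 -> M6

M6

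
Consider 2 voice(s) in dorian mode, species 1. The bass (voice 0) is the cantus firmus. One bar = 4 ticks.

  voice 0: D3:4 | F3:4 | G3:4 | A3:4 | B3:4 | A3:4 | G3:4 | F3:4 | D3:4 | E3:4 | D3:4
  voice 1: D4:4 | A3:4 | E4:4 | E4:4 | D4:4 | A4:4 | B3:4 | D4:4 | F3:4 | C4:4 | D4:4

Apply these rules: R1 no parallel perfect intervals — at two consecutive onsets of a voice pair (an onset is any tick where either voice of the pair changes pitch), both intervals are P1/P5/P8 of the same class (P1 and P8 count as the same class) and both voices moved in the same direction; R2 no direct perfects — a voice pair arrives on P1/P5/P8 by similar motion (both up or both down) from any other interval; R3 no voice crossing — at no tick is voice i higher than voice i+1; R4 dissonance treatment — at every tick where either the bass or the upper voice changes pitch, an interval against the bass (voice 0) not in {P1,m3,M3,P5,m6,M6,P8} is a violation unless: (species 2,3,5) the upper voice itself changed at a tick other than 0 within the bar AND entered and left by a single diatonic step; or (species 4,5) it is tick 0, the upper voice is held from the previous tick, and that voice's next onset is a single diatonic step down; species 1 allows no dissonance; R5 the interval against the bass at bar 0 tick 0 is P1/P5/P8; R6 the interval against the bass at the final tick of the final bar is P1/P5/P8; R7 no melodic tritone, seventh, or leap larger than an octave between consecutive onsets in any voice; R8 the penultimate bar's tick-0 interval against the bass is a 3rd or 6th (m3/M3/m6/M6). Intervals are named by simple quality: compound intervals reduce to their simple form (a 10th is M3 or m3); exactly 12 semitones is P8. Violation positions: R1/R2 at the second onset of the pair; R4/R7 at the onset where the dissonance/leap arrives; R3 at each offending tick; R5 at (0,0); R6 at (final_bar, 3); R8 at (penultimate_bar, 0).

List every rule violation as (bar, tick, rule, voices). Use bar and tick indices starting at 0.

bar 0: v0=D3 v1=D4 downbeat P8
bar 1: v0=F3 v1=A3 downbeat M3
bar 2: v0=G3 v1=E4 downbeat M6
bar 3: v0=A3 v1=E4 downbeat P5
bar 4: v0=B3 v1=D4 downbeat m3
bar 5: v0=A3 v1=A4 downbeat P8
bar 6: v0=G3 v1=B3 downbeat M3
bar 7: v0=F3 v1=D4 downbeat M6
bar 8: v0=D3 v1=F3 downbeat m3
bar 9: v0=E3 v1=C4 downbeat m6
bar 10: v0=D3 v1=D4 downbeat P8
  -> R7 @ bar 6 tick 0 v(1,): A4->B3 leap 10st

(6, 0, R7, (1,))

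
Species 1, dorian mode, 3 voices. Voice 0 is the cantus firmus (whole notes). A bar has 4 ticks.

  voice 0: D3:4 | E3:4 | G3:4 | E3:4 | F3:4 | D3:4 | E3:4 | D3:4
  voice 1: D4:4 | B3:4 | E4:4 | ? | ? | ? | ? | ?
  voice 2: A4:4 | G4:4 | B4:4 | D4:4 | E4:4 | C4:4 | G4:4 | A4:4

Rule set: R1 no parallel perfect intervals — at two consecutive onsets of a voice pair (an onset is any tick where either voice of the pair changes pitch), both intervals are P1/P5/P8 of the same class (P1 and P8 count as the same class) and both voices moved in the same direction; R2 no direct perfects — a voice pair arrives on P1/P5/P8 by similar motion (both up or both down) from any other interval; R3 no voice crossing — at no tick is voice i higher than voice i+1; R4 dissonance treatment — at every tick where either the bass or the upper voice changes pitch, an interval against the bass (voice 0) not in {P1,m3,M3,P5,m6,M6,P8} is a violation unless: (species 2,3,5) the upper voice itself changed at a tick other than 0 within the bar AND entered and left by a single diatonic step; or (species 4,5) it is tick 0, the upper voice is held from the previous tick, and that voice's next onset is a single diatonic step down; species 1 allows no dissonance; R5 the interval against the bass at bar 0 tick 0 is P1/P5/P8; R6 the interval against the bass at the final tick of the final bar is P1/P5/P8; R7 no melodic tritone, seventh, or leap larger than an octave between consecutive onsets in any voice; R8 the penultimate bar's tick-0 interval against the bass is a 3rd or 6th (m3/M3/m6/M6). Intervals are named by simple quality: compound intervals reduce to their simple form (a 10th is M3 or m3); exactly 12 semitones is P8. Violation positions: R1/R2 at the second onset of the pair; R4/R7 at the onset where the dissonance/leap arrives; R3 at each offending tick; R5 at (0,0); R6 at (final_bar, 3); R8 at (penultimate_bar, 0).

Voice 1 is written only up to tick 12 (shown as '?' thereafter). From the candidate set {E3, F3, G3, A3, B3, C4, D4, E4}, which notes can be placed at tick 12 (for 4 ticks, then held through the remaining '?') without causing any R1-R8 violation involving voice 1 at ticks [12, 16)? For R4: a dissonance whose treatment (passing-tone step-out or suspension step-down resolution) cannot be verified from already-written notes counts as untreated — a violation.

E3: violates R2
F3: violates R4,R7
G3: violates R1
A3: violates R4
B3: violates R2
C4: legal
D4: violates R2,R4
E4: violates R3

{C4}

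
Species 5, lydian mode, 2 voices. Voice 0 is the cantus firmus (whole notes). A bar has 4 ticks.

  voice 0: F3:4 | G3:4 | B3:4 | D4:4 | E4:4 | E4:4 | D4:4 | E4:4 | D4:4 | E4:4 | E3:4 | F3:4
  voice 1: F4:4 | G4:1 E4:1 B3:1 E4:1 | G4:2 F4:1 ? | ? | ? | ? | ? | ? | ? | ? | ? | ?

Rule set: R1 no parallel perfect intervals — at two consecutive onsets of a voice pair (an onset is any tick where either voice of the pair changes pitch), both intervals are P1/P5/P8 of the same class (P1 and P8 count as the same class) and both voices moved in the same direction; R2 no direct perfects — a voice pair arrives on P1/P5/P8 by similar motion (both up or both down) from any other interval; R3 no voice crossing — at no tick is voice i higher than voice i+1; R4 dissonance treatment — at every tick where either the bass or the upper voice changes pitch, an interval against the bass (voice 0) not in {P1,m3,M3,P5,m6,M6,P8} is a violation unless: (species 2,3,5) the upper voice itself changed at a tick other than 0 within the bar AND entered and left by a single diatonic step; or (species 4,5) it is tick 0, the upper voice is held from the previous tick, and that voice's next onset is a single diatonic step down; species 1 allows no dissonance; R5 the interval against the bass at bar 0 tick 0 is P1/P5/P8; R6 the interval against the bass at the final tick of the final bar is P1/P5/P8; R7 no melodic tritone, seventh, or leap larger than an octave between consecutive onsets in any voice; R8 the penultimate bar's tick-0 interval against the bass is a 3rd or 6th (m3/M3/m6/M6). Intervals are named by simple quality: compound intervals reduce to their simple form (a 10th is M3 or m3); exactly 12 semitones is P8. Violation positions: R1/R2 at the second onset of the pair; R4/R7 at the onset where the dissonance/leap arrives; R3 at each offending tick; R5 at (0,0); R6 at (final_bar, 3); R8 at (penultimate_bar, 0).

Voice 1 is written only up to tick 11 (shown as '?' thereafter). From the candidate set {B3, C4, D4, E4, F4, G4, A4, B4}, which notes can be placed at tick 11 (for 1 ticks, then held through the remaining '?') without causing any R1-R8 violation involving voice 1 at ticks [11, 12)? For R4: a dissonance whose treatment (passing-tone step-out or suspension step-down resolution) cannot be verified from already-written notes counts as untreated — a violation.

B3: violates R7
C4: violates R4
D4: legal
E4: violates R4
F4: legal
G4: legal
A4: violates R4
B4: violates R7

{D4, F4, G4}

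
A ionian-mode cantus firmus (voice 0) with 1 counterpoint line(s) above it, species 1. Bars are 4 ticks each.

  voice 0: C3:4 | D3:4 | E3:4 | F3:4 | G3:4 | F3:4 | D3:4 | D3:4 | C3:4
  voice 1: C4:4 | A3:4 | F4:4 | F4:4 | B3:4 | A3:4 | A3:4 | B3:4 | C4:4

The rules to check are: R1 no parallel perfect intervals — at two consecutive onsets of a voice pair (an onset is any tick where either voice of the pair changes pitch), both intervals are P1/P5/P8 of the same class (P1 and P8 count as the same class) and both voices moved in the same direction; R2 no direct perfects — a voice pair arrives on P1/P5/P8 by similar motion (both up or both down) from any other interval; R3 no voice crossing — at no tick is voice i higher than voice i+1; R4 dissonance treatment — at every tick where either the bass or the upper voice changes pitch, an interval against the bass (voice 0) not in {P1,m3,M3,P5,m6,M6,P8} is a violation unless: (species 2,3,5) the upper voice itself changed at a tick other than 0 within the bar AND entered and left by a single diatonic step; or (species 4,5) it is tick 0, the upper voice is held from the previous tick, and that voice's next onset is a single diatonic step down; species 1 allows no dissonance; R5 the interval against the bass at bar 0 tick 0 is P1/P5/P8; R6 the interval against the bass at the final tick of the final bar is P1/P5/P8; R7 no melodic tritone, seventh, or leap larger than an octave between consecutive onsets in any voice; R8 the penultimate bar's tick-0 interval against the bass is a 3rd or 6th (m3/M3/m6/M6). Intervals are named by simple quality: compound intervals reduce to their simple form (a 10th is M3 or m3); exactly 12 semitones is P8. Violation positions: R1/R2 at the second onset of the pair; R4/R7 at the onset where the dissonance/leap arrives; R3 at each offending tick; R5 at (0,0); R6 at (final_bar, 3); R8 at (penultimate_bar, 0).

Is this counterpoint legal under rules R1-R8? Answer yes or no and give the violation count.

No (2 violations)

bar 0: v0=C3 v1=C4 (P8)
bar 1: v0=D3 v1=A3 (P5)
bar 2: v0=E3 v1=F4 (m2)
bar 3: v0=F3 v1=F4 (P8)
bar 4: v0=G3 v1=B3 (M3)
bar 5: v0=F3 v1=A3 (M3)
bar 6: v0=D3 v1=A3 (P5)
bar 7: v0=D3 v1=B3 (M6)
bar 8: v0=C3 v1=C4 (P8)
  R4 @ bar2.0: E3/F4 m2 untreated
  R7 @ bar4.0: F4->B3 leap 6st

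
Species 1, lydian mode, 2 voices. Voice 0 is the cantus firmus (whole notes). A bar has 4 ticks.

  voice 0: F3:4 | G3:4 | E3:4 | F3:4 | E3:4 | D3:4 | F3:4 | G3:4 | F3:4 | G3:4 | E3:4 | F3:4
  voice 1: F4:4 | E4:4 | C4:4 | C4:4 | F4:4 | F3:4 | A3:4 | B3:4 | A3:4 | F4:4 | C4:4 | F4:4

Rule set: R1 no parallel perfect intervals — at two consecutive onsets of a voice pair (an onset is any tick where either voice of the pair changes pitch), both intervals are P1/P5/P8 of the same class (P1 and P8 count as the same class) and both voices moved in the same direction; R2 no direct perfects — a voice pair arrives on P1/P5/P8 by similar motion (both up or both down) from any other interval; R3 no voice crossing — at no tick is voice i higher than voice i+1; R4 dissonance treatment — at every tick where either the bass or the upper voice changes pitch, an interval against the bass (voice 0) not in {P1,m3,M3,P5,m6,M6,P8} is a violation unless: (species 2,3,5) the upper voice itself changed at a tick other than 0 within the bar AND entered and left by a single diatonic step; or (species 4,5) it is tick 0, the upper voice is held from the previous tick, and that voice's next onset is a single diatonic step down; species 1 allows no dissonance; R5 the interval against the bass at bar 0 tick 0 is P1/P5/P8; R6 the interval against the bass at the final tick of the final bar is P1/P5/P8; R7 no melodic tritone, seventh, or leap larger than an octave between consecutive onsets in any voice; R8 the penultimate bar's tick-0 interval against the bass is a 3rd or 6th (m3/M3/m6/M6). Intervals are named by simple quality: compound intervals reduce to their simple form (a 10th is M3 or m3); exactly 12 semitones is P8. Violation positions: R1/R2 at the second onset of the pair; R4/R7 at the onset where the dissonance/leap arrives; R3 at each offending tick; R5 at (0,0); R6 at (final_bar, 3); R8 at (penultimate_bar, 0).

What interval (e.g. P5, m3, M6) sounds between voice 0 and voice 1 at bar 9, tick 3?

voice 0=G3 voice 1=F4 -> m7

m7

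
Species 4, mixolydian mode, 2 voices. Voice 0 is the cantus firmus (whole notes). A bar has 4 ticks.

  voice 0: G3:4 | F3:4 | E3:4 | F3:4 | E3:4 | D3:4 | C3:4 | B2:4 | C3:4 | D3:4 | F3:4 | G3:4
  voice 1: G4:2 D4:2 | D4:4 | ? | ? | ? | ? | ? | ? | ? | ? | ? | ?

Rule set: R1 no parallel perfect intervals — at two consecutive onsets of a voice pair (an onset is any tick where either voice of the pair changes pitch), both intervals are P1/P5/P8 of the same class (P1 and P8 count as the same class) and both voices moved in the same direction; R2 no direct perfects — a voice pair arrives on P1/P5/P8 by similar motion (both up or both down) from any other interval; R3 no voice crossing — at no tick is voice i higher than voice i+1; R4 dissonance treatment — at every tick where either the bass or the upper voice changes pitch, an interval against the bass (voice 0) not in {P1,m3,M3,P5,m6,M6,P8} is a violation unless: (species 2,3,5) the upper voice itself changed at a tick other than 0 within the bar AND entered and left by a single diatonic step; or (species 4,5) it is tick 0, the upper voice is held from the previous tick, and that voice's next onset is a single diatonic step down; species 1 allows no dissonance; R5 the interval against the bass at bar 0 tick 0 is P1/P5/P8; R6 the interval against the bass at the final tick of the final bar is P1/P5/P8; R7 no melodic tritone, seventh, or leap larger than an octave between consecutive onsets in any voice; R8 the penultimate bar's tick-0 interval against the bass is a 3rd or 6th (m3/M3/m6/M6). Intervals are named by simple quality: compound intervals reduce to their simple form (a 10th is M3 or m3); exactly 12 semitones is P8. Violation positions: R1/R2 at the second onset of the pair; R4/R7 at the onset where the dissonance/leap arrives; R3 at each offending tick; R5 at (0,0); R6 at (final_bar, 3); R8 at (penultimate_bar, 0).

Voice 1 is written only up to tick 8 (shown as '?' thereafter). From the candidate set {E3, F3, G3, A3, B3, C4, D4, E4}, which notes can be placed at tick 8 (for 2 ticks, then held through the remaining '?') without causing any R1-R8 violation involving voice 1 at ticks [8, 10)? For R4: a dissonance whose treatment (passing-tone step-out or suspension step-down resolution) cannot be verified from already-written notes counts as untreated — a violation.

E3: violates R2,R7
F3: violates R4
G3: legal
A3: violates R4
B3: violates R2
C4: legal
D4: violates R4
E4: legal

{C4, E4, G3}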